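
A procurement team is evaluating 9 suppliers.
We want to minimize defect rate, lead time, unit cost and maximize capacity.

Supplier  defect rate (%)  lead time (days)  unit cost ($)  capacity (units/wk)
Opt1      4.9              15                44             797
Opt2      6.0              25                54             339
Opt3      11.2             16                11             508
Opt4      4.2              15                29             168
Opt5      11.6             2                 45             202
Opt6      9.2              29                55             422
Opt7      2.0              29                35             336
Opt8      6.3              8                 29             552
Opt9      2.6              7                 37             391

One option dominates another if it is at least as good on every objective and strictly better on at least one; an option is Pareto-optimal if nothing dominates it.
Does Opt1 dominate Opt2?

Opt1 vs Opt2: defect rate 4.9≤6.0, lead time 15≤25, unit cost 44≤54, capacity 797≥339 — Opt1 is at least as good on every objective with at least one strict improvement.

Yes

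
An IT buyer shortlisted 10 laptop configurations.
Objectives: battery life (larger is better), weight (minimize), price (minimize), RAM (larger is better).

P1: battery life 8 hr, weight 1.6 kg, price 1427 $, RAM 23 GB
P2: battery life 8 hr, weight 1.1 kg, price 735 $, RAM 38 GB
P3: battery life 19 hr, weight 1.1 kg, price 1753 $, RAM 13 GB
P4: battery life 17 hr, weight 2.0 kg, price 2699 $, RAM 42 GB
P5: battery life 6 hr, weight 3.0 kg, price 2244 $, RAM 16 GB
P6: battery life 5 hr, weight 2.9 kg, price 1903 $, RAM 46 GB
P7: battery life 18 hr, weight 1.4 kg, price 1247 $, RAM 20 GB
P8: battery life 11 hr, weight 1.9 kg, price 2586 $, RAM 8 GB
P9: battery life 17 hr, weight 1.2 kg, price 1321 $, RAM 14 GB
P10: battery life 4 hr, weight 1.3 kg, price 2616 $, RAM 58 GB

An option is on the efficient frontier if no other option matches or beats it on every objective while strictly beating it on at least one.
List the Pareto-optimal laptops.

P1: dominated by P2 (battery life 8≥8, weight 1.1≤1.6, price 735≤1427, RAM 38≥23).
P2: not dominated (best price).
P3: not dominated (best battery life).
P4: not dominated.
P5: dominated by P1 (battery life 8≥6, weight 1.6≤3.0, price 1427≤2244, RAM 23≥16).
P6: not dominated.
P7: not dominated.
P8: dominated by P3 (battery life 19≥11, weight 1.1≤1.9, price 1753≤2586, RAM 13≥8).
P9: not dominated.
P10: not dominated (best RAM).

P2, P3, P4, P6, P7, P9, P10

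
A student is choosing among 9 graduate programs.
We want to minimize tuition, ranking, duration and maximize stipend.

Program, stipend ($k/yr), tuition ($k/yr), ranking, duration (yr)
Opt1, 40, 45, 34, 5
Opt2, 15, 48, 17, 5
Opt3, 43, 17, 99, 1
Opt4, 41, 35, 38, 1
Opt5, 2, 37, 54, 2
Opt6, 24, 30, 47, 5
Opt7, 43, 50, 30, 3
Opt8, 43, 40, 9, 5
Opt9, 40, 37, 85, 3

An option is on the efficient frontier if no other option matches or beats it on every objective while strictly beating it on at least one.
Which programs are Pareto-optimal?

Opt3, Opt4, Opt6, Opt7, Opt8

Opt1: dominated by Opt8 (stipend 43≥40, tuition 40≤45, ranking 9≤34, duration 5≤5).
Opt2: dominated by Opt8 (stipend 43≥15, tuition 40≤48, ranking 9≤17, duration 5≤5).
Opt3: not dominated (best tuition).
Opt4: not dominated.
Opt5: dominated by Opt4 (stipend 41≥2, tuition 35≤37, ranking 38≤54, duration 1≤2).
Opt6: not dominated.
Opt7: not dominated.
Opt8: not dominated (best ranking).
Opt9: dominated by Opt4 (stipend 41≥40, tuition 35≤37, ranking 38≤85, duration 1≤3).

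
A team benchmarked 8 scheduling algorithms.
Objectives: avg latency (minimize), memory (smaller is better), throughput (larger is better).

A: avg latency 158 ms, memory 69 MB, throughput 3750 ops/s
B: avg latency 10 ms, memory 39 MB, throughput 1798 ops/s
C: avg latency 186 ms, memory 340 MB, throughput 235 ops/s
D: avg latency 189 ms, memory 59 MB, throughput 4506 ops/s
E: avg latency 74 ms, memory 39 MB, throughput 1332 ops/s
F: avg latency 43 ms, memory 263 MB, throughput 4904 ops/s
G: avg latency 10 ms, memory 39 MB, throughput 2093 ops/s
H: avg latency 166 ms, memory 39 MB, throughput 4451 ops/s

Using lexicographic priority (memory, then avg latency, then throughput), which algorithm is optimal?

First minimize memory: best is 39, kept {B, E, G, H}.
Then minimize avg latency: best is 10, kept {B, G}.
Then maximize throughput: best is 2093, kept {G}.

G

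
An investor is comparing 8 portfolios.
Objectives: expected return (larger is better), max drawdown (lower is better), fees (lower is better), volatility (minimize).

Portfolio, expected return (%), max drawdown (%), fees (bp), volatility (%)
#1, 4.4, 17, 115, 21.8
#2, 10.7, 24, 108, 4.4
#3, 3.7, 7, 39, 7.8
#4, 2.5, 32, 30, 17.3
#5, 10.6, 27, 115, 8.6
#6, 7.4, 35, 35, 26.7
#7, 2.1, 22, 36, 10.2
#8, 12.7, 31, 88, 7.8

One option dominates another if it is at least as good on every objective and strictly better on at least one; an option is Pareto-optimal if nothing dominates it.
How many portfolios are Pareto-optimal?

#1: not dominated.
#2: not dominated (best volatility).
#3: not dominated (best max drawdown).
#4: not dominated (best fees).
#5: dominated by #2 (expected return 10.7≥10.6, max drawdown 24≤27, fees 108≤115, volatility 4.4≤8.6).
#6: not dominated.
#7: not dominated.
#8: not dominated (best expected return).
Pareto-optimal: #1, #2, #3, #4, #6, #7, #8 → 7.

7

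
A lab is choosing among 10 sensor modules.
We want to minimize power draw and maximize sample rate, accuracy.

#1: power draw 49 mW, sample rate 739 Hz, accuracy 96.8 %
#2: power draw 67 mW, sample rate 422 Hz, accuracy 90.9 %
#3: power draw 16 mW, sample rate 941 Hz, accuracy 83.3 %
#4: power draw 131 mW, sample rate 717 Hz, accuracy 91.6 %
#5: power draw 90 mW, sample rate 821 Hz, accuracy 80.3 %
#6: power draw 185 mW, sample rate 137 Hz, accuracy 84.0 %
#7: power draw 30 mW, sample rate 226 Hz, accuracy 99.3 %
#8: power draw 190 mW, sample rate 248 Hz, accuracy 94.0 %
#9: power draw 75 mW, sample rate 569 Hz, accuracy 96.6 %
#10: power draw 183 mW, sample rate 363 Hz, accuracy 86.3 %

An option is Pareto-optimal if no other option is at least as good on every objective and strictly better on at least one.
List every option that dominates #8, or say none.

#1: power draw 49≤190, sample rate 739≥248, accuracy 96.8≥94.0 — dominates #8.
#9: power draw 75≤190, sample rate 569≥248, accuracy 96.6≥94.0 — dominates #8.
Others (#2, #3, #4, #5, #6, #7, #10) are each worse than #8 on at least one objective.

#1, #9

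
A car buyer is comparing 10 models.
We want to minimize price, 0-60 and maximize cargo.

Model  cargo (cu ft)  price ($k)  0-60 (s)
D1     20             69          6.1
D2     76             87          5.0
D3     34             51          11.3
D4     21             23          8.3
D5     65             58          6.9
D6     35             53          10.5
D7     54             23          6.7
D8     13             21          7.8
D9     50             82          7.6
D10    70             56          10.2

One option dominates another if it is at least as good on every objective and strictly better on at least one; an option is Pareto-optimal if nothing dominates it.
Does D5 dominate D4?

No

D5 vs D4: D5 is worse on price (58 vs 23), so it does not dominate D4.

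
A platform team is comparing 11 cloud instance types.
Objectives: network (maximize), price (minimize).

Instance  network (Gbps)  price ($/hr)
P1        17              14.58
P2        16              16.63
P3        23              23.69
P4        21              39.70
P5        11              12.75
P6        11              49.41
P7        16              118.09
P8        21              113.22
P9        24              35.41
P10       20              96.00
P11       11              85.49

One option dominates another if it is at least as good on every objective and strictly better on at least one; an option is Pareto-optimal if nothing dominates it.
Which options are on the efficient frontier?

P1: not dominated.
P2: dominated by P1 (network 17≥16, price 14.58≤16.63).
P3: not dominated.
P4: dominated by P3 (network 23≥21, price 23.69≤39.70).
P5: not dominated (best price).
P6: dominated by P1 (network 17≥11, price 14.58≤49.41).
P7: dominated by P1 (network 17≥16, price 14.58≤118.09).
P8: dominated by P3 (network 23≥21, price 23.69≤113.22).
P9: not dominated (best network).
P10: dominated by P3 (network 23≥20, price 23.69≤96.00).
P11: dominated by P1 (network 17≥11, price 14.58≤85.49).

P1, P3, P5, P9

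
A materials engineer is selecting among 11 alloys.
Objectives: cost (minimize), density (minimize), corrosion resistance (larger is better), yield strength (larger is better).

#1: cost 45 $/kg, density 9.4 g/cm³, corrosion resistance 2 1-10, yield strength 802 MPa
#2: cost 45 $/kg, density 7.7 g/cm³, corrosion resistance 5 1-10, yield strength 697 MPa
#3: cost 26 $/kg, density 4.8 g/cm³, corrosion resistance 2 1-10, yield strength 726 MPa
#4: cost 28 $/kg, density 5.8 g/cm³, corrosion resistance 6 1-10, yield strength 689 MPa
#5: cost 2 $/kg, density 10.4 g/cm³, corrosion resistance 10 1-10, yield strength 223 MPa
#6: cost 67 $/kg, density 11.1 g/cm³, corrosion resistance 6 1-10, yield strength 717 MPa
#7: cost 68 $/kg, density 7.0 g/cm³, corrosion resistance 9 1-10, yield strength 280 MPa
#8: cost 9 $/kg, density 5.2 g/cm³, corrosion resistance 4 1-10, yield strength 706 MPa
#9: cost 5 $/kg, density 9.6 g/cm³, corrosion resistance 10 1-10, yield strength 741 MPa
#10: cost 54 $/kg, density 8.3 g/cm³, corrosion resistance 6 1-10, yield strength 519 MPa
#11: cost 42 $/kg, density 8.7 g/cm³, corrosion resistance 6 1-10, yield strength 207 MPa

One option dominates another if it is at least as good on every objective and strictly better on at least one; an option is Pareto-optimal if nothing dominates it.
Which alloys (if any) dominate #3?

none

#1: worse on cost (45 vs 26).
#2: worse on cost (45 vs 26).
#4: worse on cost (28 vs 26).
#5: worse on density (10.4 vs 4.8).
#6: worse on cost (67 vs 26).
#7: worse on cost (68 vs 26).
#8: worse on density (5.2 vs 4.8).
#9: worse on density (9.6 vs 4.8).
#10: worse on cost (54 vs 26).
#11: worse on cost (42 vs 26).
No option dominates #3.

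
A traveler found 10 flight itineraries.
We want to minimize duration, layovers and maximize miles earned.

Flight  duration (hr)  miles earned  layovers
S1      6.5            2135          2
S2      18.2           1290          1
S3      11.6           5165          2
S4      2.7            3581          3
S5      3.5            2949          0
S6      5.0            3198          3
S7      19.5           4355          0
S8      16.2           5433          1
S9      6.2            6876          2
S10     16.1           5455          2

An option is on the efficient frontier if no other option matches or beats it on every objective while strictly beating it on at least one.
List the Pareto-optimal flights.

S1: dominated by S5 (duration 3.5≤6.5, miles earned 2949≥2135, layovers 0≤2).
S2: dominated by S5 (duration 3.5≤18.2, miles earned 2949≥1290, layovers 0≤1).
S3: dominated by S9 (duration 6.2≤11.6, miles earned 6876≥5165, layovers 2≤2).
S4: not dominated (best duration).
S5: not dominated.
S6: dominated by S4 (duration 2.7≤5.0, miles earned 3581≥3198, layovers 3≤3).
S7: not dominated.
S8: not dominated.
S9: not dominated (best miles earned).
S10: dominated by S9 (duration 6.2≤16.1, miles earned 6876≥5455, layovers 2≤2).

S4, S5, S7, S8, S9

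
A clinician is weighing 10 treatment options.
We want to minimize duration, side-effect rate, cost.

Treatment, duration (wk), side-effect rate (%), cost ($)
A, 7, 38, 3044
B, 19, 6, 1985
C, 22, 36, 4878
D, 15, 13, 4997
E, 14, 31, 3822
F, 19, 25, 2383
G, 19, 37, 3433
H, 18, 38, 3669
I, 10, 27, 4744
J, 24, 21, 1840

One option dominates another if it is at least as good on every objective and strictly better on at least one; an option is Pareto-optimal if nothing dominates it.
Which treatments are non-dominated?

A, B, D, E, I, J

A: not dominated (best duration).
B: not dominated (best side-effect rate).
C: dominated by B (duration 19≤22, side-effect rate 6≤36, cost 1985≤4878).
D: not dominated.
E: not dominated.
F: dominated by B (duration 19≤19, side-effect rate 6≤25, cost 1985≤2383).
G: dominated by B (duration 19≤19, side-effect rate 6≤37, cost 1985≤3433).
H: dominated by A (duration 7≤18, side-effect rate 38≤38, cost 3044≤3669).
I: not dominated.
J: not dominated (best cost).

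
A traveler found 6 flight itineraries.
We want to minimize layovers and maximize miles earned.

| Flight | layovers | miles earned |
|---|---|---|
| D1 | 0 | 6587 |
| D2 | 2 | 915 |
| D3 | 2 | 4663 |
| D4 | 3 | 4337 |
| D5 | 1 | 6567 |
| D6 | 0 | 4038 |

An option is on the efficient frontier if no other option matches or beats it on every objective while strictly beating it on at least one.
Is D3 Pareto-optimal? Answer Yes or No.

No

D1 vs D3: layovers 0≤2, miles earned 6587≥4663 — D1 is at least as good on every objective and strictly better on at least one, so D1 dominates D3.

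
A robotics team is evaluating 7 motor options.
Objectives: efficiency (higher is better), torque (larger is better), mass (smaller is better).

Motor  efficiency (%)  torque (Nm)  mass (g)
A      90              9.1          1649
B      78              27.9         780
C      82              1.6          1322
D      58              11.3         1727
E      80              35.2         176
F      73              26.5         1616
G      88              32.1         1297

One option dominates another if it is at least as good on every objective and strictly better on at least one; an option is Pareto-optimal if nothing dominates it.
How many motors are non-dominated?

A: not dominated (best efficiency).
B: dominated by E (efficiency 80≥78, torque 35.2≥27.9, mass 176≤780).
C: dominated by G (efficiency 88≥82, torque 32.1≥1.6, mass 1297≤1322).
D: dominated by B (efficiency 78≥58, torque 27.9≥11.3, mass 780≤1727).
E: not dominated (best torque).
F: dominated by B (efficiency 78≥73, torque 27.9≥26.5, mass 780≤1616).
G: not dominated.
Pareto-optimal: A, E, G → 3.

3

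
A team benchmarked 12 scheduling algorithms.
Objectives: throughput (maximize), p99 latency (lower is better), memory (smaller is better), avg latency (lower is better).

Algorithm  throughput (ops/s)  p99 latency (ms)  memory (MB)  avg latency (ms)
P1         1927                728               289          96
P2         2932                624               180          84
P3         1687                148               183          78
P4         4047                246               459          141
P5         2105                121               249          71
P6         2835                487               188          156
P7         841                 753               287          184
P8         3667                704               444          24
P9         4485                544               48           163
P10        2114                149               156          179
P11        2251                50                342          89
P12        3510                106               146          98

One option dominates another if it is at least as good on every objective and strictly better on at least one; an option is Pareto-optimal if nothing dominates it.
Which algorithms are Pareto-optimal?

P2, P3, P4, P5, P8, P9, P11, P12

P1: dominated by P2 (throughput 2932≥1927, p99 latency 624≤728, memory 180≤289, avg latency 84≤96).
P2: not dominated.
P3: not dominated.
P4: not dominated.
P5: not dominated.
P6: dominated by P12 (throughput 3510≥2835, p99 latency 106≤487, memory 146≤188, avg latency 98≤156).
P7: dominated by P2 (throughput 2932≥841, p99 latency 624≤753, memory 180≤287, avg latency 84≤184).
P8: not dominated (best avg latency).
P9: not dominated (best throughput).
P10: dominated by P12 (throughput 3510≥2114, p99 latency 106≤149, memory 146≤156, avg latency 98≤179).
P11: not dominated (best p99 latency).
P12: not dominated.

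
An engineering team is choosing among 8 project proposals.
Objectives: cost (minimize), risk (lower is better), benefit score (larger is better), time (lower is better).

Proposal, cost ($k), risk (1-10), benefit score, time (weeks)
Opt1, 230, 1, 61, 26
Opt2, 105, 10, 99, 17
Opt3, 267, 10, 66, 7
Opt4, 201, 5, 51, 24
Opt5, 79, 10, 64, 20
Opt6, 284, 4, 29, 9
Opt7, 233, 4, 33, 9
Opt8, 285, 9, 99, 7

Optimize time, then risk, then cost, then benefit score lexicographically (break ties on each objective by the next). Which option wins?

First minimize time: best is 7, kept {Opt3, Opt8}.
Then minimize risk: best is 9, kept {Opt8}.

Opt8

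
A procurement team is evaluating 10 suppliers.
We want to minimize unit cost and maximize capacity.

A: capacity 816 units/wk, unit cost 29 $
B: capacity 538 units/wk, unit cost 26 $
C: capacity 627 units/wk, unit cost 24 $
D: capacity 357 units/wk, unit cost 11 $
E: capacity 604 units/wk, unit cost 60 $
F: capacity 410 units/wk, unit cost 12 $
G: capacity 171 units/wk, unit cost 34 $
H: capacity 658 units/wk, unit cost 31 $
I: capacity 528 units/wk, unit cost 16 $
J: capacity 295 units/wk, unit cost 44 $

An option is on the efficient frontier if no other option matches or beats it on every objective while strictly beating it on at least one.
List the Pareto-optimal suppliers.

A: not dominated (best capacity).
B: dominated by C (capacity 627≥538, unit cost 24≤26).
C: not dominated.
D: not dominated (best unit cost).
E: dominated by A (capacity 816≥604, unit cost 29≤60).
F: not dominated.
G: dominated by A (capacity 816≥171, unit cost 29≤34).
H: dominated by A (capacity 816≥658, unit cost 29≤31).
I: not dominated.
J: dominated by A (capacity 816≥295, unit cost 29≤44).

A, C, D, F, I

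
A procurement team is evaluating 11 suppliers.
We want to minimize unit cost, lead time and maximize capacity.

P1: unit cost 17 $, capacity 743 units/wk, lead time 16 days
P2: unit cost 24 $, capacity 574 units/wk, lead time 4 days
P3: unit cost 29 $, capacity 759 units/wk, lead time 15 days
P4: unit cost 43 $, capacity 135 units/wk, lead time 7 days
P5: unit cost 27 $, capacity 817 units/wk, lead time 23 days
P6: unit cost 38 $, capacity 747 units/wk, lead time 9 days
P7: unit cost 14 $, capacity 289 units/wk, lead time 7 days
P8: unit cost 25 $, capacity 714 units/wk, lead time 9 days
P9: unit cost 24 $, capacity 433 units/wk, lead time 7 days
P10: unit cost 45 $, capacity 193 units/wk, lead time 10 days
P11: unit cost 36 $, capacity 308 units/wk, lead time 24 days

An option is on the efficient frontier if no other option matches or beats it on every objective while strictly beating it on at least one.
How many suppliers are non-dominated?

7

P1: not dominated.
P2: not dominated (best lead time).
P3: not dominated.
P4: dominated by P2 (unit cost 24≤43, capacity 574≥135, lead time 4≤7).
P5: not dominated (best capacity).
P6: not dominated.
P7: not dominated (best unit cost).
P8: not dominated.
P9: dominated by P2 (unit cost 24≤24, capacity 574≥433, lead time 4≤7).
P10: dominated by P2 (unit cost 24≤45, capacity 574≥193, lead time 4≤10).
P11: dominated by P1 (unit cost 17≤36, capacity 743≥308, lead time 16≤24).
Pareto-optimal: P1, P2, P3, P5, P6, P7, P8 → 7.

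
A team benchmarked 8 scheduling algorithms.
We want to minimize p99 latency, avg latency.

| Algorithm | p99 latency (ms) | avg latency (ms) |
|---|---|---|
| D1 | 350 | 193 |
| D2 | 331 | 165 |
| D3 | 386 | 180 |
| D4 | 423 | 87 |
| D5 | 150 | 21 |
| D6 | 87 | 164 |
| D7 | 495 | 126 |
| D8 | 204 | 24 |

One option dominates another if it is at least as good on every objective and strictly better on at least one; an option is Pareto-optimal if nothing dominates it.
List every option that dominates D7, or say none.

D4, D5, D8

D4: p99 latency 423≤495, avg latency 87≤126 — dominates D7.
D5: p99 latency 150≤495, avg latency 21≤126 — dominates D7.
D8: p99 latency 204≤495, avg latency 24≤126 — dominates D7.
Others (D1, D2, D3, D6) are each worse than D7 on at least one objective.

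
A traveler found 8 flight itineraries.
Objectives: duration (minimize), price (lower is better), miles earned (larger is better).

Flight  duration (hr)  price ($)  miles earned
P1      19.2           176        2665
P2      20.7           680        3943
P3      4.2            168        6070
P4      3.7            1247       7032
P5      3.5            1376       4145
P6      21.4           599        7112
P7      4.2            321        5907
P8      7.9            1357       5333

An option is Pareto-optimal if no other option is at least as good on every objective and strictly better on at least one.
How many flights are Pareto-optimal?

4

P1: dominated by P3 (duration 4.2≤19.2, price 168≤176, miles earned 6070≥2665).
P2: dominated by P3 (duration 4.2≤20.7, price 168≤680, miles earned 6070≥3943).
P3: not dominated (best price).
P4: not dominated.
P5: not dominated (best duration).
P6: not dominated (best miles earned).
P7: dominated by P3 (duration 4.2≤4.2, price 168≤321, miles earned 6070≥5907).
P8: dominated by P3 (duration 4.2≤7.9, price 168≤1357, miles earned 6070≥5333).
Pareto-optimal: P3, P4, P5, P6 → 4.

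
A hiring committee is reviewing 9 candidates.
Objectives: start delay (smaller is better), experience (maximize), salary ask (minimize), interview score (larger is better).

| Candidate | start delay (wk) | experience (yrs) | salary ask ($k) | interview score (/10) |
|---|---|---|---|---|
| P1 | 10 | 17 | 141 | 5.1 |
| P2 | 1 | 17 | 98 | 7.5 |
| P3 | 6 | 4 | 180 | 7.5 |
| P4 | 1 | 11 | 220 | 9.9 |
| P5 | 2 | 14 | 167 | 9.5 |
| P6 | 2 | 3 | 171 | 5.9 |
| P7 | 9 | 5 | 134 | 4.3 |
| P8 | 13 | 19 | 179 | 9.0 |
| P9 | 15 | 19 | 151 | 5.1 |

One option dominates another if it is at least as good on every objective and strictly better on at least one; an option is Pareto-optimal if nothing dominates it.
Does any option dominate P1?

P2 vs P1: start delay 1≤10, experience 17≥17, salary ask 98≤141, interview score 7.5≥5.1 — P2 is at least as good on every objective and strictly better on at least one, so P2 dominates P1.

Yes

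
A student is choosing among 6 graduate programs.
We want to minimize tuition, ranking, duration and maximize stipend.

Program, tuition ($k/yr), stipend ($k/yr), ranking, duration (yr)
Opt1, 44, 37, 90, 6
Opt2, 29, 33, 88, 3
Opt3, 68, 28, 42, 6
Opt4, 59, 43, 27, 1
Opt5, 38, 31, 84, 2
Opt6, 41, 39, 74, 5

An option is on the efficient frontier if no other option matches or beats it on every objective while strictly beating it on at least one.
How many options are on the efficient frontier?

Opt1: dominated by Opt6 (tuition 41≤44, stipend 39≥37, ranking 74≤90, duration 5≤6).
Opt2: not dominated (best tuition).
Opt3: dominated by Opt4 (tuition 59≤68, stipend 43≥28, ranking 27≤42, duration 1≤6).
Opt4: not dominated (best stipend).
Opt5: not dominated.
Opt6: not dominated.
Pareto-optimal: Opt2, Opt4, Opt5, Opt6 → 4.

4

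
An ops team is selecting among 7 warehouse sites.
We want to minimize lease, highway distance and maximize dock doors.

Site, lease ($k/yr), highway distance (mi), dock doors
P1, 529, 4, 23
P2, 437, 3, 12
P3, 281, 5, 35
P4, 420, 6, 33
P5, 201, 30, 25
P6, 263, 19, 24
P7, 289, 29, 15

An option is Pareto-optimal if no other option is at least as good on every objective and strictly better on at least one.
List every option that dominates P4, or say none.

P3

P3: lease 281≤420, highway distance 5≤6, dock doors 35≥33 — dominates P4.
Others (P1, P2, P5, P6, P7) are each worse than P4 on at least one objective.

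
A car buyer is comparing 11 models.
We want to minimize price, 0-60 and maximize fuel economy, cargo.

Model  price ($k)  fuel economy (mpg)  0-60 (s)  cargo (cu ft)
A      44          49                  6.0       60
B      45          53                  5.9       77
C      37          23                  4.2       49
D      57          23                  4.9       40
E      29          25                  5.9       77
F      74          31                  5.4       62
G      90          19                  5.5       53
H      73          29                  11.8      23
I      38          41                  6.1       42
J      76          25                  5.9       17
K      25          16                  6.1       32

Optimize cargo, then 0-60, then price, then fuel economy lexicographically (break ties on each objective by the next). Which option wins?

First maximize cargo: best is 77, kept {B, E}.
Then minimize 0-60: best is 5.9, kept {B, E}.
Then minimize price: best is 29, kept {E}.

E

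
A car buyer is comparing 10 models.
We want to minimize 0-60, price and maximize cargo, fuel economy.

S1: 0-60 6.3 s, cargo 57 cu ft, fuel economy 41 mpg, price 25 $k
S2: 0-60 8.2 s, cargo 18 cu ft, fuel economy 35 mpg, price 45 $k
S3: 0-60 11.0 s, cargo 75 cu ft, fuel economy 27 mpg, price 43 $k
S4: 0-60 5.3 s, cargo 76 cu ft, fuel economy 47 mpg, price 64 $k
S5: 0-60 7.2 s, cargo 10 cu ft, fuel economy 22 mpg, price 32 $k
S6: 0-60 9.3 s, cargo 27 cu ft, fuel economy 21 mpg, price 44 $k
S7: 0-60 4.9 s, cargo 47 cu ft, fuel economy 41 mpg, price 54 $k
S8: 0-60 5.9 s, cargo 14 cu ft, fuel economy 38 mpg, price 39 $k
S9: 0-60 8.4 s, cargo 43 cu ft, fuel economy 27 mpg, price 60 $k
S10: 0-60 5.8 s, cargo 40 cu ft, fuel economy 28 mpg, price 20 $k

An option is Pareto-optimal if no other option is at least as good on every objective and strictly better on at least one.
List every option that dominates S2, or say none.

S1

S1: 0-60 6.3≤8.2, cargo 57≥18, fuel economy 41≥35, price 25≤45 — dominates S2.
Others (S3, S4, S5, S6, S7, S8, S9, S10) are each worse than S2 on at least one objective.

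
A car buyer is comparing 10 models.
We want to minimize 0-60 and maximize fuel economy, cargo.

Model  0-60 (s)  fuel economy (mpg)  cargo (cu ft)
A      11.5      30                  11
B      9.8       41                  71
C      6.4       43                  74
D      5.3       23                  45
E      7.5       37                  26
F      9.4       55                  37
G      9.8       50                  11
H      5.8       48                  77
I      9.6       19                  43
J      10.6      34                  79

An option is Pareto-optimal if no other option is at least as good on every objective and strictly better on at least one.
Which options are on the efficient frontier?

D, F, H, J

A: dominated by B (0-60 9.8≤11.5, fuel economy 41≥30, cargo 71≥11).
B: dominated by C (0-60 6.4≤9.8, fuel economy 43≥41, cargo 74≥71).
C: dominated by H (0-60 5.8≤6.4, fuel economy 48≥43, cargo 77≥74).
D: not dominated (best 0-60).
E: dominated by C (0-60 6.4≤7.5, fuel economy 43≥37, cargo 74≥26).
F: not dominated (best fuel economy).
G: dominated by F (0-60 9.4≤9.8, fuel economy 55≥50, cargo 37≥11).
H: not dominated.
I: dominated by C (0-60 6.4≤9.6, fuel economy 43≥19, cargo 74≥43).
J: not dominated (best cargo).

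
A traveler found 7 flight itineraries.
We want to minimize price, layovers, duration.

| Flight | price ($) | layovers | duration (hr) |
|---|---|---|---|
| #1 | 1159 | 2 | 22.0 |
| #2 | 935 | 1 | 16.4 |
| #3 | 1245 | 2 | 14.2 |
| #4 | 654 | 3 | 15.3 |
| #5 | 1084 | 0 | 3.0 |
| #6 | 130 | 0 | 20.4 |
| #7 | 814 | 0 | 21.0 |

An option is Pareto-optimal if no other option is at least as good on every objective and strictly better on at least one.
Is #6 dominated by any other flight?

#1: worse on price (1159 vs 130).
#2: worse on price (935 vs 130).
#3: worse on price (1245 vs 130).
#4: worse on price (654 vs 130).
#5: worse on price (1084 vs 130).
#7: worse on price (814 vs 130).
No option is at least as good as #6 on every objective and strictly better on one.

No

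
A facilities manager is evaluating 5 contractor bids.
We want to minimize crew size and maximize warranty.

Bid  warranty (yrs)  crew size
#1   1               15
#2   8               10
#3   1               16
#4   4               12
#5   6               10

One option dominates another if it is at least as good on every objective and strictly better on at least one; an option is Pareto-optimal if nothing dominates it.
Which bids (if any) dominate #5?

#2

#2: warranty 8≥6, crew size 10≤10 — dominates #5.
Others (#1, #3, #4) are each worse than #5 on at least one objective.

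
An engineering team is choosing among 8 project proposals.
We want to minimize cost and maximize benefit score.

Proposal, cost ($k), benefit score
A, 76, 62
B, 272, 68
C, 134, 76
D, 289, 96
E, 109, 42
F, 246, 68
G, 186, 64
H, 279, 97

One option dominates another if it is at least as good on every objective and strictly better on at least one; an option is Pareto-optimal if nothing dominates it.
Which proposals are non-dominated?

A: not dominated (best cost).
B: dominated by C (cost 134≤272, benefit score 76≥68).
C: not dominated.
D: dominated by H (cost 279≤289, benefit score 97≥96).
E: dominated by A (cost 76≤109, benefit score 62≥42).
F: dominated by C (cost 134≤246, benefit score 76≥68).
G: dominated by C (cost 134≤186, benefit score 76≥64).
H: not dominated (best benefit score).

A, C, H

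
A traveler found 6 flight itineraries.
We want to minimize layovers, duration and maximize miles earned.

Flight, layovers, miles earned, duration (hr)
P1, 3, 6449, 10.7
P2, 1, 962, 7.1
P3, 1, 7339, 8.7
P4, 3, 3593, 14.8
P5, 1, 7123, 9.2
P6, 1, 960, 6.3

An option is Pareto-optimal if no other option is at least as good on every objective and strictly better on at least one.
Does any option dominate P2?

No

P1: worse on layovers (3 vs 1).
P3: worse on duration (8.7 vs 7.1).
P4: worse on layovers (3 vs 1).
P5: worse on duration (9.2 vs 7.1).
P6: worse on miles earned (960 vs 962).
No option is at least as good as P2 on every objective and strictly better on one.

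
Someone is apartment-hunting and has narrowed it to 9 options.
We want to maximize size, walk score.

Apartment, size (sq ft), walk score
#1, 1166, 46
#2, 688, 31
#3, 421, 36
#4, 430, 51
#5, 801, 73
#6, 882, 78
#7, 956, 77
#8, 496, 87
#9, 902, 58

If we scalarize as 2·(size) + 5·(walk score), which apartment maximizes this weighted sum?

#1: 2·1166 + 5·46 = 2562
#2: 2·688 + 5·31 = 1531
#3: 2·421 + 5·36 = 1022
#4: 2·430 + 5·51 = 1115
#5: 2·801 + 5·73 = 1967
#6: 2·882 + 5·78 = 2154
#7: 2·956 + 5·77 = 2297
#8: 2·496 + 5·87 = 1427
#9: 2·902 + 5·58 = 2094
Highest: #1 at 2562.

#1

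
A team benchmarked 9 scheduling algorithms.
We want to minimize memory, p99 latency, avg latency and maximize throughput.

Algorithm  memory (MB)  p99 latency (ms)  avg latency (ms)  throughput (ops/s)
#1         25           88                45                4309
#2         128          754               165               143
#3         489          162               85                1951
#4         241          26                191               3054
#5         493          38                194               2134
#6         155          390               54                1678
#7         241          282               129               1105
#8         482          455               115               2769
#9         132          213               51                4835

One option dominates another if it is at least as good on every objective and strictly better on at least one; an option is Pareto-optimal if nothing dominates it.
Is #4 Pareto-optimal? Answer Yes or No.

Yes

#1: worse on p99 latency (88 vs 26).
#2: worse on p99 latency (754 vs 26).
#3: worse on memory (489 vs 241).
#5: worse on memory (493 vs 241).
#6: worse on p99 latency (390 vs 26).
#7: worse on p99 latency (282 vs 26).
#8: worse on memory (482 vs 241).
#9: worse on p99 latency (213 vs 26).
No option is at least as good as #4 on every objective and strictly better on one.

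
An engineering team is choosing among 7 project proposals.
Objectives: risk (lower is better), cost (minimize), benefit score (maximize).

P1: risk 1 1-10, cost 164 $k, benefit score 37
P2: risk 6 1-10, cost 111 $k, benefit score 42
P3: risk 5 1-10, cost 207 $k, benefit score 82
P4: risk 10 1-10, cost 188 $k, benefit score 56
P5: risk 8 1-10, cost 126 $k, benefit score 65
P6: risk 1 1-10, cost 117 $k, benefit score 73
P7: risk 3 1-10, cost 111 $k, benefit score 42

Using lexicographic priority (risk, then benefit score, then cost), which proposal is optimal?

P6

First minimize risk: best is 1, kept {P1, P6}.
Then maximize benefit score: best is 73, kept {P6}.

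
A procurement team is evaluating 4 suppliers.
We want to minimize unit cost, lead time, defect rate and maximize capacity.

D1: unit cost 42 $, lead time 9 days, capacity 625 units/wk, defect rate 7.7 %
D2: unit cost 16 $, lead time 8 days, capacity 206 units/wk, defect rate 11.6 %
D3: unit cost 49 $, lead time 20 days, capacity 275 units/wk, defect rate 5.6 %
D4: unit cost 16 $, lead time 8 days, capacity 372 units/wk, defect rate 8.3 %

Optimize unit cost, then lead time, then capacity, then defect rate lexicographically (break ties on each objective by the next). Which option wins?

D4

First minimize unit cost: best is 16, kept {D2, D4}.
Then minimize lead time: best is 8, kept {D2, D4}.
Then maximize capacity: best is 372, kept {D4}.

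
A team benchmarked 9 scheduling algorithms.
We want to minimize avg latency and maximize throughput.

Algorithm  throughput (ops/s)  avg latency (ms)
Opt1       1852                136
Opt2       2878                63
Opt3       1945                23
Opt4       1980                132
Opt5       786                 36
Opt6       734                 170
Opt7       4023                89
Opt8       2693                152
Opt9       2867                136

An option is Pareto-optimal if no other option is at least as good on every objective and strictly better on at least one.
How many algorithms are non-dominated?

3

Opt1: dominated by Opt2 (throughput 2878≥1852, avg latency 63≤136).
Opt2: not dominated.
Opt3: not dominated (best avg latency).
Opt4: dominated by Opt2 (throughput 2878≥1980, avg latency 63≤132).
Opt5: dominated by Opt3 (throughput 1945≥786, avg latency 23≤36).
Opt6: dominated by Opt1 (throughput 1852≥734, avg latency 136≤170).
Opt7: not dominated (best throughput).
Opt8: dominated by Opt2 (throughput 2878≥2693, avg latency 63≤152).
Opt9: dominated by Opt2 (throughput 2878≥2867, avg latency 63≤136).
Pareto-optimal: Opt2, Opt3, Opt7 → 3.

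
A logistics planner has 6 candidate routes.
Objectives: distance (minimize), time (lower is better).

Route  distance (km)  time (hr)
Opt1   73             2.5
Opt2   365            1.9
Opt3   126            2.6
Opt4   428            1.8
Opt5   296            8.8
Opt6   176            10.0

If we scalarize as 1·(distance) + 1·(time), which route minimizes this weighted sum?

Opt1: 1·73 + 1·2.5 = 75.5
Opt2: 1·365 + 1·1.9 = 366.9
Opt3: 1·126 + 1·2.6 = 128.6
Opt4: 1·428 + 1·1.8 = 429.8
Opt5: 1·296 + 1·8.8 = 304.8
Opt6: 1·176 + 1·10.0 = 186.0
Lowest: Opt1 at 75.5.

Opt1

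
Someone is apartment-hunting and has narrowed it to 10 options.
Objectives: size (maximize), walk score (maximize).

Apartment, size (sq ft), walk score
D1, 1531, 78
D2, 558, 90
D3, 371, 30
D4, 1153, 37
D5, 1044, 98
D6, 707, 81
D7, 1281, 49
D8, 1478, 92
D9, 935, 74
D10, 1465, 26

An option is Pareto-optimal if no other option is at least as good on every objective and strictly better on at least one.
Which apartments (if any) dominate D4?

D1: size 1531≥1153, walk score 78≥37 — dominates D4.
D7: size 1281≥1153, walk score 49≥37 — dominates D4.
D8: size 1478≥1153, walk score 92≥37 — dominates D4.
Others (D2, D3, D5, D6, D9, D10) are each worse than D4 on at least one objective.

D1, D7, D8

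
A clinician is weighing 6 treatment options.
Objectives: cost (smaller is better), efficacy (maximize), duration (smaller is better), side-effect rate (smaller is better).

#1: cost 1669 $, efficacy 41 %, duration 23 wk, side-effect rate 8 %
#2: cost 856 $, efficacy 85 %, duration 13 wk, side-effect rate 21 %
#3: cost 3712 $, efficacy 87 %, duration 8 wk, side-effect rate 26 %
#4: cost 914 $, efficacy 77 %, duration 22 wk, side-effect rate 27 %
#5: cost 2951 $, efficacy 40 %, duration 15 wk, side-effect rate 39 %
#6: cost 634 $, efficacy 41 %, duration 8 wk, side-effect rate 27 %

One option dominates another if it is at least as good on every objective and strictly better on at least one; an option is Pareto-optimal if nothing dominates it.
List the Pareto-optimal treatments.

#1: not dominated (best side-effect rate).
#2: not dominated.
#3: not dominated (best efficacy).
#4: dominated by #2 (cost 856≤914, efficacy 85≥77, duration 13≤22, side-effect rate 21≤27).
#5: dominated by #2 (cost 856≤2951, efficacy 85≥40, duration 13≤15, side-effect rate 21≤39).
#6: not dominated (best cost).

#1, #2, #3, #6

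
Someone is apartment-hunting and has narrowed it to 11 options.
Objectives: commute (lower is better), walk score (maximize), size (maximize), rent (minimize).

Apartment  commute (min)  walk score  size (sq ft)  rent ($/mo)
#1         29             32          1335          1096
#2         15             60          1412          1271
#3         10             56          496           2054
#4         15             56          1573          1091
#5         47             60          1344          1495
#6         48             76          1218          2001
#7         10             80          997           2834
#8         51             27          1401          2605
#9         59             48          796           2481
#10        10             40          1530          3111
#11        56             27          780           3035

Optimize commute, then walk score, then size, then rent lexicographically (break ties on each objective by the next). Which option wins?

First minimize commute: best is 10, kept {#3, #7, #10}.
Then maximize walk score: best is 80, kept {#7}.

#7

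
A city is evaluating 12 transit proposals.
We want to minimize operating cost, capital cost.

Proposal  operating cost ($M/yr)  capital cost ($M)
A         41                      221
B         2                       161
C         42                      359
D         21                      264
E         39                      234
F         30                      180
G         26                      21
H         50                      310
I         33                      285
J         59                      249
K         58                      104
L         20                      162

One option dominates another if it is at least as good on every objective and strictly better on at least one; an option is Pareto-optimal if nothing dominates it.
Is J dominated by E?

Yes

E vs J: operating cost 39≤59, capital cost 234≤249 — E is at least as good on every objective with at least one strict improvement.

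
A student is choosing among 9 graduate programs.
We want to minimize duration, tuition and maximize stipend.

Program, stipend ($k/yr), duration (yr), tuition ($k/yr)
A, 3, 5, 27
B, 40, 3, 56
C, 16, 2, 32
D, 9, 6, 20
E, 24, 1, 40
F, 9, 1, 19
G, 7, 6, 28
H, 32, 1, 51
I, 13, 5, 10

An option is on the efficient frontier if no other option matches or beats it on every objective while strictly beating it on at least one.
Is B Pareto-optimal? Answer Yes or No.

Yes

A: worse on stipend (3 vs 40).
C: worse on stipend (16 vs 40).
D: worse on stipend (9 vs 40).
E: worse on stipend (24 vs 40).
F: worse on stipend (9 vs 40).
G: worse on stipend (7 vs 40).
H: worse on stipend (32 vs 40).
I: worse on stipend (13 vs 40).
No option is at least as good as B on every objective and strictly better on one.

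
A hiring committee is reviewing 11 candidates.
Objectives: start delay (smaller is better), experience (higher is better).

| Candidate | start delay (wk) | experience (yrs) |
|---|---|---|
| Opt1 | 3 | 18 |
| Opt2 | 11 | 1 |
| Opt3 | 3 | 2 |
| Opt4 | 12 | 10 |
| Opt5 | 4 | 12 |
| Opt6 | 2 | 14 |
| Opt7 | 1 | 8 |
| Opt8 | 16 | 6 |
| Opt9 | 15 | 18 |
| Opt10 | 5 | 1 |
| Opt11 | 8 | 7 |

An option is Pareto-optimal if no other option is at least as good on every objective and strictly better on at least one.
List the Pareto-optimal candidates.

Opt1, Opt6, Opt7

Opt1: not dominated.
Opt2: dominated by Opt1 (start delay 3≤11, experience 18≥1).
Opt3: dominated by Opt1 (start delay 3≤3, experience 18≥2).
Opt4: dominated by Opt1 (start delay 3≤12, experience 18≥10).
Opt5: dominated by Opt1 (start delay 3≤4, experience 18≥12).
Opt6: not dominated.
Opt7: not dominated (best start delay).
Opt8: dominated by Opt1 (start delay 3≤16, experience 18≥6).
Opt9: dominated by Opt1 (start delay 3≤15, experience 18≥18).
Opt10: dominated by Opt1 (start delay 3≤5, experience 18≥1).
Opt11: dominated by Opt1 (start delay 3≤8, experience 18≥7).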